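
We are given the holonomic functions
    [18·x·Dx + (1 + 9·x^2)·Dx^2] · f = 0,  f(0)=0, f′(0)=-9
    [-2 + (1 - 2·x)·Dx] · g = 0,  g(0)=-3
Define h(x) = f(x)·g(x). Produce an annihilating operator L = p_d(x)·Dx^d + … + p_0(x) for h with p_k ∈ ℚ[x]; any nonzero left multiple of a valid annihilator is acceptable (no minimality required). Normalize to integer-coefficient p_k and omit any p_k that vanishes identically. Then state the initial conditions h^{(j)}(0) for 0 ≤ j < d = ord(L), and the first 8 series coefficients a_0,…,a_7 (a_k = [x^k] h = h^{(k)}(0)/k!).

f: a_k = 0, -9, 0, 27, 0, -729/5, 0, 6561/7, …
g: a_k = -3, -6, -12, -24, -48, -96, -192, -384, …
f·g: L₀ = L_f ⊗_s L_g, ord ≤ 2·1.
L = 36·x + (4 - 18·x + 72·x^2)·Dx + (-1 + 2·x - 9·x^2 + 18·x^3)·Dx^2  (order 2).
h: a_k = 0, 27, 54, 27, 54, 2727/5, 5454/5, -22059/35, …
ICs: h(0) = 0, h′(0) = 27.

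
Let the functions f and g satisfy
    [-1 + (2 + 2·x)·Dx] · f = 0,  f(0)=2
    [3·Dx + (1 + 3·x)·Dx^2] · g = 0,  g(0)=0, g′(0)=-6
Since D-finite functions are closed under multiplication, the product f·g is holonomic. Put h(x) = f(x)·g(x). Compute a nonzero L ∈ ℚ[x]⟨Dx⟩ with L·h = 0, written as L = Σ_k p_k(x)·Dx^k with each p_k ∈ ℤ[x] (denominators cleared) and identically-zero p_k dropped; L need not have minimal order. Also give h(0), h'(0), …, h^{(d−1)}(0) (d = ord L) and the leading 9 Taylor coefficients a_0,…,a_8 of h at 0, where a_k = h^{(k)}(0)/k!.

f: a_k = 2, 1, -1/4, 1/8, -5/64, 7/128, -21/512, 33/1024, -429/16384, …
g: a_k = 0, -6, 9, -18, 81/2, -486/5, 243, -4374/7, 6561/4, …
h₀=f·g: eliminate ⇒ L₀, order ≤ 1·2.
L = (-3 + 3·x) + (8 + 8·x)·Dx + (4 + 20·x + 28·x^2 + 12·x^3)·Dx^2  (order 2).
h: a_k = 0, -12, 12, -51/2, 60, -23649/160, 60063/160, -8737857/8960, 11549583/4480, …
ICs: h(0) = 0, h′(0) = -12.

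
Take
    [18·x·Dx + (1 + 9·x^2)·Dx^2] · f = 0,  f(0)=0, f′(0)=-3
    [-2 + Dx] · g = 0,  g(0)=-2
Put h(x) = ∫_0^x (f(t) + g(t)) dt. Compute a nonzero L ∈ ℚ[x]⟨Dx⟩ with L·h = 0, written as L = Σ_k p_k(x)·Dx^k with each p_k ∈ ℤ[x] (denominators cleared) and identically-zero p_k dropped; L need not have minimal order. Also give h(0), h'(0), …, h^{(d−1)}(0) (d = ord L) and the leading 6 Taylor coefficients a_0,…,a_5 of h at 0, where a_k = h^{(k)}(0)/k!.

f: a_k = 0, -3, 0, 9, 0, -243/5, …
g: a_k = -2, -4, -4, -8/3, -4/3, -8/15, …
Sum ⇒ L₀ = lclm(L_f,L_g) in ℚ(x)⟨Dx⟩.
Integrate: L := L₀·Dx.
L = (18 - 36·x - 486·x^2 - 324·x^3)·Dx^2 + (-11 + 207·x^2 - 162·x^4)·Dx^3 + (1 + 9·x + 18·x^2 + 81·x^3 + 81·x^4)·Dx^4  (order 4).
h: a_k = 0, -2, -7/2, -4/3, 19/12, -4/15, …
ICs: h(0) = 0, h′(0) = -2, h′′(0) = -7, h′′′(0) = -8.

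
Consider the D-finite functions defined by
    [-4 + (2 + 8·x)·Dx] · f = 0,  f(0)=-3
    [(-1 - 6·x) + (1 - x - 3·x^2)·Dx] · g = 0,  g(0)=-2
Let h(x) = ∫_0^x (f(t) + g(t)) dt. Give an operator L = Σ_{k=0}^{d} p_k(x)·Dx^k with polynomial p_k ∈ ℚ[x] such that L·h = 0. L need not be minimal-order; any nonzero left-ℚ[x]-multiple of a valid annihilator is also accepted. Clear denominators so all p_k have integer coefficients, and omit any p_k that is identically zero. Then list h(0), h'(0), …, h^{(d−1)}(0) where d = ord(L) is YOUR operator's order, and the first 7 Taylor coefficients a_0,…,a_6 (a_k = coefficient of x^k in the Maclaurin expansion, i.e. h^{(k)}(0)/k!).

f: a_k = -3, -6, 6, -12, 30, -84, 252, …
g: a_k = -2, -2, -8, -14, -38, -80, -194, …
h₀=f+g: left-lcm gives L₀, ord ≤ 2.
∫: right-multiply L₀ by Dx.
L = (20 + 120·x + 216·x^2 + 360·x^3)·Dx + (-12 - 74·x - 306·x^2 - 744·x^3 - 900·x^4)·Dx^2 + (-1 + 9·x + 73·x^2 + 18·x^3 - 354·x^4 - 360·x^5)·Dx^3  (order 3).
h: a_k = 0, -5, -4, -2/3, -13/2, -8/5, -82/3, …
ICs: h(0) = 0, h′(0) = -5, h′′(0) = -8.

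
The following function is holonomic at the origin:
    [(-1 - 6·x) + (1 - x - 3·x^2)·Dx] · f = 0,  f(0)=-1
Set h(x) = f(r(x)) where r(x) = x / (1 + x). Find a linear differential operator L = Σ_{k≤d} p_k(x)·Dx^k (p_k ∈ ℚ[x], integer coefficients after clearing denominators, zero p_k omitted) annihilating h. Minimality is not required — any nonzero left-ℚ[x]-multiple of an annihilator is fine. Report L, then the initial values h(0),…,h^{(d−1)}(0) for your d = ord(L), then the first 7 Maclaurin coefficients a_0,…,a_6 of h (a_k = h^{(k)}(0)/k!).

L = (1 + 7·x) + (-1 - 2·x + 2·x^2 + 3·x^3)·Dx  (order 1).
h: a_k = -1, -1, -3, 0, -9, 9, -36, …
ICs: h(0) = -1.

f: a_k = -1, -1, -4, -7, -19, -40, -97, …
Substitute x→r, Dx→(1/r')Dx; clear ⇒ L₀.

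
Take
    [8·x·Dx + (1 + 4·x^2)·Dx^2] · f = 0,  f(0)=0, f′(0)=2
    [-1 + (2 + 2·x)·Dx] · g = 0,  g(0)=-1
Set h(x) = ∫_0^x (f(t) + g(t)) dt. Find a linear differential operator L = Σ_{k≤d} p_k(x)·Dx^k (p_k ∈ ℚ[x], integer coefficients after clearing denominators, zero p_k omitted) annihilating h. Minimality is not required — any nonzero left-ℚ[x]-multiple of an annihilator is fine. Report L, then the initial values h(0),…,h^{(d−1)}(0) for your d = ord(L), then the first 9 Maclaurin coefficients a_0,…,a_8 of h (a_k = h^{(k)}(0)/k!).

f: a_k = 0, 2, 0, -8/3, 0, 32/5, 0, -128/7, 0, …
g: a_k = -1, -1/2, 1/8, -1/16, 5/128, -7/256, 21/1024, -33/2048, 429/32768, …
Sum ⇒ L₀ = lclm(L_f,L_g) in ℚ(x)⟨Dx⟩.
Integrate: L := L₀·Dx.
L = (-16 - 40·x + 192·x^2 + 96·x^3)·Dx^2 + (-35 - 64·x + 328·x^2 + 768·x^3 + 336·x^4)·Dx^3 + (-2 + 30·x + 48·x^2 + 144·x^3 + 224·x^4 + 96·x^5)·Dx^4  (order 4).
h: a_k = 0, -1, 3/4, 1/24, -131/192, 1/128, 2719/2560, 3/1024, -262375/114688, …
ICs: h(0) = 0, h′(0) = -1, h′′(0) = 3/2, h′′′(0) = 1/4.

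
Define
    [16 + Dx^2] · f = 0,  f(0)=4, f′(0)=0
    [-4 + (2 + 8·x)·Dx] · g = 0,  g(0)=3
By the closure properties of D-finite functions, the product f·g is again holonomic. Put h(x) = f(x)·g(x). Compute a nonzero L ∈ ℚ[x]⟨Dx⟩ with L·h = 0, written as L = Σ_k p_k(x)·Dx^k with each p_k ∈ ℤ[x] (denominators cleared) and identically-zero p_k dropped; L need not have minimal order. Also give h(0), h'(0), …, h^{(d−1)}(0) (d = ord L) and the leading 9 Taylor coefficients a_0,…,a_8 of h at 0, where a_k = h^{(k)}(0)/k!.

f: a_k = 4, 0, -32, 0, 128/3, 0, -1024/45, 0, 2048/315, …
g: a_k = 3, 6, -6, 12, -30, 84, -252, 792, -2574, …
Product ⇒ symmetric product L₀, ord ≤ 2.
L = (28 + 128·x + 256·x^2) + (-4 - 16·x)·Dx + (1 + 8·x + 16·x^2)·Dx^2  (order 2).
h: a_k = 12, 24, -120, -144, 200, 208, -5584/15, 12832/15, -352376/105, …
ICs: h(0) = 12, h′(0) = 24.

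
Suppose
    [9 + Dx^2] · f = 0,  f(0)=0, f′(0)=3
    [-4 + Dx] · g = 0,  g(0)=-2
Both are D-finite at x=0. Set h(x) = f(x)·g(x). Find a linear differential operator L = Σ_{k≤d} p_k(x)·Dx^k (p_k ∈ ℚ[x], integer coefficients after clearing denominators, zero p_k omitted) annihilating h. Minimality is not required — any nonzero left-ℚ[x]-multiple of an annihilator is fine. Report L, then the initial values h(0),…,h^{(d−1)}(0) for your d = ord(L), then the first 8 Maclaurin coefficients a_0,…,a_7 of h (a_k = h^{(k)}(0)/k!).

f: a_k = 0, 3, 0, -9/2, 0, 81/40, 0, -243/560, …
g: a_k = -2, -8, -16, -64/3, -64/3, -256/15, -512/45, -2048/315, …
Product ⇒ symmetric product L₀, ord ≤ 2.
L = 25 - 8·Dx + Dx^2  (order 2).
h: a_k = 0, -6, -24, -39, -28, 79/20, 143/5, 25481/840, …
ICs: h(0) = 0, h′(0) = -6.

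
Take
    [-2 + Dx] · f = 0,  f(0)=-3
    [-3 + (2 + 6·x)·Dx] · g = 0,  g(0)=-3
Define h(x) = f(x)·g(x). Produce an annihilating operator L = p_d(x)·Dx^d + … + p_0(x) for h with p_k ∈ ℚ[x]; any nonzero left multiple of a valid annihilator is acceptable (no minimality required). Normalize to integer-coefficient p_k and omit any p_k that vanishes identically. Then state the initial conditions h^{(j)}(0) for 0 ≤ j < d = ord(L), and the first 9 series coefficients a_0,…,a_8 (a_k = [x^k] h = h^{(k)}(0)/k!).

f: a_k = -3, -6, -6, -4, -2, -4/5, -4/15, -8/105, -2/105, …
g: a_k = -3, -9/2, 27/8, -81/16, 1215/128, -5103/256, 45927/1024, -216513/2048, 8444007/32768, …
f·g: L₀ = L_f ⊗_s L_g, ord ≤ 1·1.
L = (-7 - 12·x) + (2 + 6·x)·Dx  (order 1).
h: a_k = 9, 63/2, 279/8, 543/16, 723/128, 39837/1280, -276497/5120, 9930589/71680, -56288873/163840, …
ICs: h(0) = 9.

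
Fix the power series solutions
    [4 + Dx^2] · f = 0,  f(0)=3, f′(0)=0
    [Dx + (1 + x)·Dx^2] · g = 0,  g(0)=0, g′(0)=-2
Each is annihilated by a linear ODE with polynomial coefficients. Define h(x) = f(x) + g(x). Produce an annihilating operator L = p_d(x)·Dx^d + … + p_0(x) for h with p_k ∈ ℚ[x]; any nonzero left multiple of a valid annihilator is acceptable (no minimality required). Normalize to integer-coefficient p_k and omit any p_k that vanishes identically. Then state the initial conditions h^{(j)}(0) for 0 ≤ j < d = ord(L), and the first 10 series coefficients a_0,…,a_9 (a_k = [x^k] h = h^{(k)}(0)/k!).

L = (20 + 16·x + 8·x^2)·Dx + (12 + 28·x + 24·x^2 + 8·x^3)·Dx^2 + (5 + 4·x + 2·x^2)·Dx^3 + (3 + 7·x + 6·x^2 + 2·x^3)·Dx^4  (order 4).
h: a_k = 3, -2, -5, -2/3, 5/2, -2/5, 1/15, -2/7, 113/420, -2/9, …
ICs: h(0) = 3, h′(0) = -2, h′′(0) = -10, h′′′(0) = -4.

f: a_k = 3, 0, -6, 0, 2, 0, -4/15, 0, 2/105, 0, …
g: a_k = 0, -2, 1, -2/3, 1/2, -2/5, 1/3, -2/7, 1/4, -2/9, …
L₀ := lclm(L_f,L_g); ord L₀ ≤ 2+2.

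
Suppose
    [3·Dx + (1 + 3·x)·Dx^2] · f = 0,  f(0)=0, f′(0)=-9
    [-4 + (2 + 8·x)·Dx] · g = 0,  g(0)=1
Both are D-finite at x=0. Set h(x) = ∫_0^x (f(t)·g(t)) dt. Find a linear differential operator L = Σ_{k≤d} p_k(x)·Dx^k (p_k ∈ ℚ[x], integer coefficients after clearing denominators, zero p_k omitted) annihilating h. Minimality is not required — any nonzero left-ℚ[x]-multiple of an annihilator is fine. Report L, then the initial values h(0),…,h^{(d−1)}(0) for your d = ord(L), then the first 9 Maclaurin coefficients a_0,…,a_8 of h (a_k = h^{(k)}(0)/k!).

f: a_k = 0, -9, 27/2, -27, 243/4, -729/5, 729/2, -6561/7, 19683/8, …
g: a_k = 1, 2, -2, 4, -10, 28, -84, 264, -858, …
L₀ := L_f ⊗_s L_g (sym. prod.), ord ≤ 2.
Integrate: L := L₀·Dx.
L = (6 + 12·x)·Dx + (-1 - 4·x)·Dx^2 + (1 + 11·x + 40·x^2 + 48·x^3)·Dx^3  (order 3).
h: a_k = 0, 0, -9/2, -3/2, 9/2, -45/4, 579/20, -2718/35, 60561/280, …
ICs: h(0) = 0, h′(0) = 0, h′′(0) = -9.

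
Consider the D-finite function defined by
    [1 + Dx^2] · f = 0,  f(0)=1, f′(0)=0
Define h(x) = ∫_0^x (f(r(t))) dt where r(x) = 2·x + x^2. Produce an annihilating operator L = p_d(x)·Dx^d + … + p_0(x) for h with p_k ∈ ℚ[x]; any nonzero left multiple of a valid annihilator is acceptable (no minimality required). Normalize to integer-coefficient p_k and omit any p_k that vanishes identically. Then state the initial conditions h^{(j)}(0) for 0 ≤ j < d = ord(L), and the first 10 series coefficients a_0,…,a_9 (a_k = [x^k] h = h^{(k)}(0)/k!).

f: a_k = 1, 0, -1/2, 0, 1/24, 0, -1/720, 0, 1/40320, 0, …
f∘r: x↦r, Dx↦Dx/r' in L_f ⇒ L₀.
h=∫h₀ ⇒ L = L₀·Dx.
L = (4 + 12·x + 12·x^2 + 4·x^3)·Dx - Dx^2 + (1 + x)·Dx^3  (order 3).
h: a_k = 0, 1, 0, -2/3, -1/2, 1/30, 2/9, 41/315, 1/120, -719/22680, …
ICs: h(0) = 0, h′(0) = 1, h′′(0) = 0.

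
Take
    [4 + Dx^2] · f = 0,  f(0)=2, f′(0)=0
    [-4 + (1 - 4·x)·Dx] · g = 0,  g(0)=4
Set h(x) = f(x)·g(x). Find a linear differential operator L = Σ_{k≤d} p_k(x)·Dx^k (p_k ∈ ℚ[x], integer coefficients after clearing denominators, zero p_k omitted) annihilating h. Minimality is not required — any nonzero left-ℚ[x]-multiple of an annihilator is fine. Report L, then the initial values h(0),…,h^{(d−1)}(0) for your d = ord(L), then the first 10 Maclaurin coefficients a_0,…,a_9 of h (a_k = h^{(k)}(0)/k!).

L = (-4 + 16·x) + 8·Dx + (-1 + 4·x)·Dx^2  (order 2).
h: a_k = 8, 32, 112, 448, 5392/3, 21568/3, 1294048/45, 5176192/45, 144933392/315, 579733568/315, …
ICs: h(0) = 8, h′(0) = 32.

f: a_k = 2, 0, -4, 0, 4/3, 0, -8/45, 0, 4/315, 0, …
g: a_k = 4, 16, 64, 256, 1024, 4096, 16384, 65536, 262144, 1048576, …
Sym-product of L_f,L_g gives L₀ (≤ ord 2).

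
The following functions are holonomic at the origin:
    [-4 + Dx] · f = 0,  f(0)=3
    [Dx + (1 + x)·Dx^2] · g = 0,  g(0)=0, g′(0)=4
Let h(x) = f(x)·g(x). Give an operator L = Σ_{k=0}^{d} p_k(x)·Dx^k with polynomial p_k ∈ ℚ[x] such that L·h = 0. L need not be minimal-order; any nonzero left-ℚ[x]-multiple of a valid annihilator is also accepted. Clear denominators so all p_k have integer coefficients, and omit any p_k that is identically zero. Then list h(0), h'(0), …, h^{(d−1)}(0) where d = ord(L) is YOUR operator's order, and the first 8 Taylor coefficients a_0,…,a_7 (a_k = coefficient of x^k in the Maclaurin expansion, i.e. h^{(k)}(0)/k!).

L = (12 + 16·x) + (-7 - 8·x)·Dx + (1 + x)·Dx^2  (order 2).
h: a_k = 0, 12, 42, 76, 93, 432/5, 194/3, 4268/105, …
ICs: h(0) = 0, h′(0) = 12.

f: a_k = 3, 12, 24, 32, 32, 128/5, 256/15, 1024/105, …
g: a_k = 0, 4, -2, 4/3, -1, 4/5, -2/3, 4/7, …
L₀ := L_f ⊗_s L_g (sym. prod.), ord ≤ 2.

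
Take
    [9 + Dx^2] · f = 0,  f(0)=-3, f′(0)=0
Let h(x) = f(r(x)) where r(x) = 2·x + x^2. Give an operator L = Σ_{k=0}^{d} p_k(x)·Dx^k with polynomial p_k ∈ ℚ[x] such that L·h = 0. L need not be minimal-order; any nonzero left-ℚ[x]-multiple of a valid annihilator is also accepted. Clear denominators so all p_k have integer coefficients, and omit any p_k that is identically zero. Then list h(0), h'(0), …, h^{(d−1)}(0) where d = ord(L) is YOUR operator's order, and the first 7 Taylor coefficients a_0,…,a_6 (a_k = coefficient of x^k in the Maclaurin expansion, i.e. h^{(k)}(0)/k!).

L = (36 + 108·x + 108·x^2 + 36·x^3) - Dx + (1 + x)·Dx^2  (order 2).
h: a_k = -3, 0, 54, 54, -297/2, -324, -243/5, …
ICs: h(0) = -3, h′(0) = 0.

f: a_k = -3, 0, 27/2, 0, -81/8, 0, 243/80, …
Change of var in L_f (x↦r) gives L₀.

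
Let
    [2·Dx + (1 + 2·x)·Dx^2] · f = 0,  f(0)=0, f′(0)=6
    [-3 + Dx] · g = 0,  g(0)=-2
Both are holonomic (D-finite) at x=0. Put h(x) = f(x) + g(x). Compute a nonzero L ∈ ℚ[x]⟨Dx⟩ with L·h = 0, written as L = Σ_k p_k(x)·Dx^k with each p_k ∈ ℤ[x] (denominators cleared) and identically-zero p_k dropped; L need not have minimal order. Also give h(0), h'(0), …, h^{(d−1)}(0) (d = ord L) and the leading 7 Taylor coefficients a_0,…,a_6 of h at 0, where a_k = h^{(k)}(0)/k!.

f: a_k = 0, 6, -6, 8, -12, 96/5, -32, …
g: a_k = -2, -6, -9, -9, -27/4, -81/20, -81/40, …
Sum ⇒ L₀ = lclm(L_f,L_g) in ℚ(x)⟨Dx⟩.
L = (-42 - 36·x)·Dx + (-1 - 36·x - 36·x^2)·Dx^2 + (5 + 16·x + 12·x^2)·Dx^3  (order 3).
h: a_k = -2, 0, -15, -1, -75/4, 303/20, -1361/40, …
ICs: h(0) = -2, h′(0) = 0, h′′(0) = -30.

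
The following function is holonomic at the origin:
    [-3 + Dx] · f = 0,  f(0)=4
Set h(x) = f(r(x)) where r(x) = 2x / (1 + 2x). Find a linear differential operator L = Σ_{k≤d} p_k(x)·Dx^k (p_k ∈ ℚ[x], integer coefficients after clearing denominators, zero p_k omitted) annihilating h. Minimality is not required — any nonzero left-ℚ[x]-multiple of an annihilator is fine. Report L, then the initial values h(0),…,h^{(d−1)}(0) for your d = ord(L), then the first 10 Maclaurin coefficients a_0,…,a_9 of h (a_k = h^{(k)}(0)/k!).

L = -6 + (1 + 4·x + 4·x^2)·Dx  (order 1).
h: a_k = 4, 24, 24, -48, 24, 336/5, -1104/5, 13152/35, -12984/35, -3408/35, …
ICs: h(0) = 4.

f: a_k = 4, 12, 18, 18, 27/2, 81/10, 81/20, 243/140, 729/1120, 243/1120, …
Substitute x→r, Dx→(1/r')Dx; clear ⇒ L₀.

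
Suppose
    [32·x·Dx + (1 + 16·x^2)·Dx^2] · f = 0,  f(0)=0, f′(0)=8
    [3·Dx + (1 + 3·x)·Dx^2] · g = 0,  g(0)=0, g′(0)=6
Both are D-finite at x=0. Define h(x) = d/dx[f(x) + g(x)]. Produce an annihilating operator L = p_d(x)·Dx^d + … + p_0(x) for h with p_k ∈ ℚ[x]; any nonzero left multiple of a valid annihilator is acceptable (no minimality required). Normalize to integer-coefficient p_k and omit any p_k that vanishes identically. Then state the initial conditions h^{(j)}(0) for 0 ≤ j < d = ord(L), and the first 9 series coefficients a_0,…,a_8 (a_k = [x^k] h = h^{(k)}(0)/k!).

f: a_k = 0, 8, 0, -128/3, 0, 2048/5, 0, -32768/7, 0, …
g: a_k = 0, 6, -9, 18, -81/2, 486/5, -243, 4374/7, -6561/4, …
f+g: L₀ = lclm(L_f,L_g), ord ≤ 2+2.
h=h₀': d/dx-closure on L₀ ⇒ L.
L = (-96 - 864·x + 4608·x^2 + 4608·x^3) + (-50 - 192·x + 672·x^2 + 9216·x^3 + 9216·x^4)·Dx + (-3 + 23·x + 96·x^2 + 512·x^3 + 2304·x^4 + 2304·x^5)·Dx^2  (order 2).
h: a_k = 14, -18, -74, -162, 2534, -1458, -28394, -13122, 563654, …
ICs: h(0) = 14, h′(0) = -18.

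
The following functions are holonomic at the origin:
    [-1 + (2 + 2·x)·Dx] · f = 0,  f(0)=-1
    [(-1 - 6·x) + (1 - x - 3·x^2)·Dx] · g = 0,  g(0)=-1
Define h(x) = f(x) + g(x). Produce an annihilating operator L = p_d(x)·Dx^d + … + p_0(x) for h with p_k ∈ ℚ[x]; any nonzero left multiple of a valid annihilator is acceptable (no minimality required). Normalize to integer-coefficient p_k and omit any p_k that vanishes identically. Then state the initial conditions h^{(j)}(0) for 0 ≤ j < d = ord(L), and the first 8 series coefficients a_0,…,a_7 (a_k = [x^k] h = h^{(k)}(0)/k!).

f: a_k = -1, -1/2, 1/8, -1/16, 5/128, -7/256, 21/1024, -33/2048, …
g: a_k = -1, -1, -4, -7, -19, -40, -97, -217, …
L₀ := lclm(L_f,L_g); ord L₀ ≤ 1+1.
L = (17 + 57·x + 135·x^2 + 90·x^3) + (-33 - 134·x - 387·x^2 - 510·x^3 - 225·x^4)·Dx + (2 + 30·x + 22·x^2 - 126·x^3 - 210·x^4 - 90·x^5)·Dx^2  (order 2).
h: a_k = -2, -3/2, -31/8, -113/16, -2427/128, -10247/256, -99307/1024, -444449/2048, …
ICs: h(0) = -2, h′(0) = -3/2.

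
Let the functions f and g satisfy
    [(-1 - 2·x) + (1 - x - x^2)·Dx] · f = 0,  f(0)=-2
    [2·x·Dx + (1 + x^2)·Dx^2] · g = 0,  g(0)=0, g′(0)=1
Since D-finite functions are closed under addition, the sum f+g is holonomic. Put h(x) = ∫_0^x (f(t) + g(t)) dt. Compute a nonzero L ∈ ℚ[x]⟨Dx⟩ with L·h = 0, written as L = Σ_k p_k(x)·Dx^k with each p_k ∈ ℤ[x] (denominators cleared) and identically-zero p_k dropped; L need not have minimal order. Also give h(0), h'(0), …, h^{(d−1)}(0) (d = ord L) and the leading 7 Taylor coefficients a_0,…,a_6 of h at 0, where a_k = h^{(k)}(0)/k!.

f: a_k = -2, -2, -4, -6, -10, -16, -26, …
g: a_k = 0, 1, 0, -1/3, 0, 1/5, 0, …
Sum ⇒ L₀ = lclm(L_f,L_g) in ℚ(x)⟨Dx⟩.
h=∫₀ˣh₀: take L = L₀·Dx.
L = (-4 + 16·x + 64·x^2 + 72·x^3 + 66·x^4 + 6·x^6)·Dx^2 + (10 + 24·x + 28·x^2 + 60·x^3 + 65·x^4 + 50·x^5 + 3·x^6 + 6·x^7)·Dx^3 + (-2 - 2·x - 2·x^2 + 8·x^3 + 5·x^4 + 11·x^5 + 6·x^6 + x^7 + x^8)·Dx^4  (order 4).
h: a_k = 0, -2, -1/2, -4/3, -19/12, -2, -79/30, …
ICs: h(0) = 0, h′(0) = -2, h′′(0) = -1, h′′′(0) = -8.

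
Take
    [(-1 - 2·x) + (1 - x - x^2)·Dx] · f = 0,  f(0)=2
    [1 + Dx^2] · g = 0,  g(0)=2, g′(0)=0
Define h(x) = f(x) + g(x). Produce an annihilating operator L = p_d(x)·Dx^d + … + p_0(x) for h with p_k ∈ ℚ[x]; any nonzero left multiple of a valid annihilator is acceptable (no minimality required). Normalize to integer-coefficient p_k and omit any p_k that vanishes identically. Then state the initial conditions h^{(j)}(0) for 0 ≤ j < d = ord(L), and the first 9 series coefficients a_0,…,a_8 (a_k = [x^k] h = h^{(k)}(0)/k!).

L = (19 + 48·x + 31·x^2 + 24·x^3 + 5·x^4 + 2·x^5) + (-5 + x + 4·x^2 + 7·x^3 + 6·x^4 + 3·x^5 + x^6)·Dx + (19 + 48·x + 31·x^2 + 24·x^3 + 5·x^4 + 2·x^5)·Dx^2 + (-5 + x + 4·x^2 + 7·x^3 + 6·x^4 + 3·x^5 + x^6)·Dx^3  (order 3).
h: a_k = 4, 2, 3, 6, 121/12, 16, 9359/360, 42, 1370881/20160, …
ICs: h(0) = 4, h′(0) = 2, h′′(0) = 6.

f: a_k = 2, 2, 4, 6, 10, 16, 26, 42, 68, …
g: a_k = 2, 0, -1, 0, 1/12, 0, -1/360, 0, 1/20160, …
f+g: L₀ = lclm(L_f,L_g), ord ≤ 1+2.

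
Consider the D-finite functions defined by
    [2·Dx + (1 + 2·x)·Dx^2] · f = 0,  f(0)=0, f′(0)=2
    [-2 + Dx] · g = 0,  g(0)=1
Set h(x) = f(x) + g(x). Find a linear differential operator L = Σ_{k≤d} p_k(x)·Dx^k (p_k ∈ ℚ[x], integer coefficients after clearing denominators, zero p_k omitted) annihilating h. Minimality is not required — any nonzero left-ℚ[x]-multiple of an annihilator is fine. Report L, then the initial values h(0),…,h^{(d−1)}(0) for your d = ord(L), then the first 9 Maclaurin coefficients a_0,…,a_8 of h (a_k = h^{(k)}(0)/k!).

L = (-6 - 4·x)·Dx + (1 - 4·x - 4·x^2)·Dx^2 + (1 + 3·x + 2·x^2)·Dx^3  (order 3).
h: a_k = 1, 4, 0, 4, -10/3, 20/3, -476/45, 824/45, -10078/315, …
ICs: h(0) = 1, h′(0) = 4, h′′(0) = 0.

f: a_k = 0, 2, -2, 8/3, -4, 32/5, -32/3, 128/7, -32, …
g: a_k = 1, 2, 2, 4/3, 2/3, 4/15, 4/45, 8/315, 2/315, …
f+g: L₀ = lclm(L_f,L_g), ord ≤ 2+1.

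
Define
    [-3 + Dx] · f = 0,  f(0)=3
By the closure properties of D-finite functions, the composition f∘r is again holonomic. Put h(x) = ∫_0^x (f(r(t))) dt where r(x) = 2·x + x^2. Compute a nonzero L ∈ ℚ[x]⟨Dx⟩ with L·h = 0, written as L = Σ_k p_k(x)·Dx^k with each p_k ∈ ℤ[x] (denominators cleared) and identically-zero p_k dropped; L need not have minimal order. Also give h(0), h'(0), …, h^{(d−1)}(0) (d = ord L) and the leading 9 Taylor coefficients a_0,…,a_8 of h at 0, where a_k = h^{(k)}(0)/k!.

f: a_k = 3, 9, 27/2, 27/2, 81/8, 243/40, 243/80, 729/560, 2187/4480, …
Substitute x→r, Dx→(1/r')Dx; clear ⇒ L₀.
∫: right-multiply L₀ by Dx.
L = (-6 - 6·x)·Dx + Dx^2  (order 2).
h: a_k = 0, 3, 9, 21, 81/2, 135/2, 999/10, 9369/70, 46089/280, …
ICs: h(0) = 0, h′(0) = 3.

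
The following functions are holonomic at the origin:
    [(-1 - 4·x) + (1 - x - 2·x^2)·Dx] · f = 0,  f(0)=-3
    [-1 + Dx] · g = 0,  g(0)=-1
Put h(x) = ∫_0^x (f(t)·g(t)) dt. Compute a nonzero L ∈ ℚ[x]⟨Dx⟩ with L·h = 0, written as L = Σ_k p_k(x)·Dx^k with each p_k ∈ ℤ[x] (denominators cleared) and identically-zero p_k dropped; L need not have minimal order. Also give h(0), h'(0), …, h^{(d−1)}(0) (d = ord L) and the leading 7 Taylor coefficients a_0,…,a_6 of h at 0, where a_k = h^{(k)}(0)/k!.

L = (2 + 3·x - 2·x^2)·Dx + (-1 + x + 2·x^2)·Dx^2  (order 2).
h: a_k = 0, 3, 3, 9/2, 13/2, 85/8, 701/40, …
ICs: h(0) = 0, h′(0) = 3.

f: a_k = -3, -3, -9, -15, -33, -63, -129, …
g: a_k = -1, -1, -1/2, -1/6, -1/24, -1/120, -1/720, …
f·g: L₀ = L_f ⊗_s L_g, ord ≤ 1·1.
h=∫₀ˣh₀: take L = L₀·Dx.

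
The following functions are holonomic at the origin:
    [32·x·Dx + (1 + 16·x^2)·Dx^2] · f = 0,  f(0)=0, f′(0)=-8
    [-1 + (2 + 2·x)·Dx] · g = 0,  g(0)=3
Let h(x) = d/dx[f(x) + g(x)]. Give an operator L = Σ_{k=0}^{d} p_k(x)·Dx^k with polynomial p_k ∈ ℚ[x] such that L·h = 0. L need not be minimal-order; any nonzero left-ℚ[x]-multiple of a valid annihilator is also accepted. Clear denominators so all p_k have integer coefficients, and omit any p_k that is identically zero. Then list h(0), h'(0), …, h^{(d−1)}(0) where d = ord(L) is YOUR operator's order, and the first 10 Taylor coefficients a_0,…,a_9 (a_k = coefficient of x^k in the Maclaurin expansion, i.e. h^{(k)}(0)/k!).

f: a_k = 0, -8, 0, 128/3, 0, -2048/5, 0, 32768/7, 0, -524288/9, …
g: a_k = 3, 3/2, -3/8, 3/16, -15/128, 21/256, -63/1024, 99/2048, -1287/32768, 2145/65536, …
L₀ := lclm(L_f,L_g); ord L₀ ≤ 2+1.
Derive L from L₀ (diff closure).
L = (-64 - 160·x + 3072·x^2 + 1536·x^3) + (-131 - 256·x + 5920·x^2 + 12288·x^3 + 5376·x^4)·Dx + (-2 + 126·x + 192·x^2 + 2112·x^3 + 3584·x^4 + 1536·x^5)·Dx^2  (order 2).
h: a_k = -13/2, -3/4, 2057/16, -15/32, -524183/256, -189/512, 67109557/2048, -1287/4096, -34359719063/65536, -36465/131072, …
ICs: h(0) = -13/2, h′(0) = -3/4.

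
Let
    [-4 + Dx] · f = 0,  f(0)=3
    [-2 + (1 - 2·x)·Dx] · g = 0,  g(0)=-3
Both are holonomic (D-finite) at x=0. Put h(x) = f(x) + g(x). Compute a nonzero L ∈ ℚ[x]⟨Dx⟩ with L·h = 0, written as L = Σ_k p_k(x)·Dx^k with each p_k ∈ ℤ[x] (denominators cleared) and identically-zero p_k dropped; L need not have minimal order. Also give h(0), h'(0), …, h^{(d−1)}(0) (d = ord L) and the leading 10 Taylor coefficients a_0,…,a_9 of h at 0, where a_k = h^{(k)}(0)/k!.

L = 32·x + (4 - 32·x + 32·x^2)·Dx + (-1 + 6·x - 8·x^2)·Dx^2  (order 2).
h: a_k = 0, 6, 12, 8, -16, -352/5, -2624/15, -39296/105, -80128/105, -1449472/945, …
ICs: h(0) = 0, h′(0) = 6.

f: a_k = 3, 12, 24, 32, 32, 128/5, 256/15, 1024/105, 512/105, 2048/945, …
g: a_k = -3, -6, -12, -24, -48, -96, -192, -384, -768, -1536, …
Sum ⇒ L₀ = lclm(L_f,L_g) in ℚ(x)⟨Dx⟩.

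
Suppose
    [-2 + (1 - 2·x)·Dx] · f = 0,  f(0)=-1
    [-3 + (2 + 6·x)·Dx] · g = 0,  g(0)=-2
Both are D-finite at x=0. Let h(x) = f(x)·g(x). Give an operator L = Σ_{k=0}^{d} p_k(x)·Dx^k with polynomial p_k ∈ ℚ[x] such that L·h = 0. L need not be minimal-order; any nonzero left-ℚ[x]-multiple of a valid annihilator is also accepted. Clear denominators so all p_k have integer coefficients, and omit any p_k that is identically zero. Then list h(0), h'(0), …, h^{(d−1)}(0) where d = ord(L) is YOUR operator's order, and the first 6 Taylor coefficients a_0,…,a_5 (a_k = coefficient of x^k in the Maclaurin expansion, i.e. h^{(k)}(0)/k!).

f: a_k = -1, -2, -4, -8, -16, -32, …
g: a_k = -2, -3, 9/4, -27/8, 405/64, -1701/128, …
Sym-product of L_f,L_g gives L₀ (≤ ord 1).
L = (7 + 6·x) + (-2 - 2·x + 12·x^2)·Dx  (order 1).
h: a_k = 2, 7, 47/4, 215/8, 3035/64, 13841/128, …
ICs: h(0) = 2.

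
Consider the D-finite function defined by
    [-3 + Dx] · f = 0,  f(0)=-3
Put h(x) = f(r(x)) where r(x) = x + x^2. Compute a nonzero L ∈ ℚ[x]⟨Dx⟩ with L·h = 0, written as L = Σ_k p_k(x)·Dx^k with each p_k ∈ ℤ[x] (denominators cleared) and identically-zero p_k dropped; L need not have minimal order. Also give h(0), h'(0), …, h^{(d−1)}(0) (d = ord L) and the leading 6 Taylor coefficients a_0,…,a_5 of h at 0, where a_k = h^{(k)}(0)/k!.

L = (-3 - 6·x) + Dx  (order 1).
h: a_k = -3, -9, -45/2, -81/2, -513/8, -3483/40, …
ICs: h(0) = -3.

f: a_k = -3, -9, -27/2, -27/2, -81/8, -243/40, …
f∘r: x↦r, Dx↦Dx/r' in L_f ⇒ L₀.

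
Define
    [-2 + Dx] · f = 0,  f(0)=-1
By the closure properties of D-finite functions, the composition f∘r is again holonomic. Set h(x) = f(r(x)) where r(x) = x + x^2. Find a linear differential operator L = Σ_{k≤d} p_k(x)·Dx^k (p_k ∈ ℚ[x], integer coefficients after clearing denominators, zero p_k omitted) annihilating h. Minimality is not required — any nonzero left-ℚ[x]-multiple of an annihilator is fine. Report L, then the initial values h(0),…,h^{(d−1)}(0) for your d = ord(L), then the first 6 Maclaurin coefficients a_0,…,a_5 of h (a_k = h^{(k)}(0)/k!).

L = (-2 - 4·x) + Dx  (order 1).
h: a_k = -1, -2, -4, -16/3, -20/3, -104/15, …
ICs: h(0) = -1.

f: a_k = -1, -2, -2, -4/3, -2/3, -4/15, …
Change of var in L_f (x↦r) gives L₀.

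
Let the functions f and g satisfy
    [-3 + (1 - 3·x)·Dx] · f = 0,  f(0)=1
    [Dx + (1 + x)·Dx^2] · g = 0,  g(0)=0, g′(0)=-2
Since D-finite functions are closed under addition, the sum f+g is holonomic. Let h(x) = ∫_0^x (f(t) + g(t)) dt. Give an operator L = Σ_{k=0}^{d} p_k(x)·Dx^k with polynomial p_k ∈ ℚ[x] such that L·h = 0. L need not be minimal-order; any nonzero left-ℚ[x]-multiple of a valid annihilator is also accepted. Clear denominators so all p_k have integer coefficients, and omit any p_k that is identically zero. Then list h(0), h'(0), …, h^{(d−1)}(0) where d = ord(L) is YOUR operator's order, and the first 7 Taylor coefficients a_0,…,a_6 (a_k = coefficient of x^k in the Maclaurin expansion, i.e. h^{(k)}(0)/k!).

f: a_k = 1, 3, 9, 27, 81, 243, 729, …
g: a_k = 0, -2, 1, -2/3, 1/2, -2/5, 1/3, …
Weyl lclm of L_f,L_g ⇒ L₀ (ord ≤ 3).
h=∫h₀ ⇒ L = L₀·Dx.
L = (66 + 18·x)·Dx^2 + (52 + 120·x + 36·x^2)·Dx^3 + (-7 + 11·x + 27·x^2 + 9·x^3)·Dx^4  (order 4).
h: a_k = 0, 1, 1/2, 10/3, 79/12, 163/10, 1213/30, …
ICs: h(0) = 0, h′(0) = 1, h′′(0) = 1, h′′′(0) = 20.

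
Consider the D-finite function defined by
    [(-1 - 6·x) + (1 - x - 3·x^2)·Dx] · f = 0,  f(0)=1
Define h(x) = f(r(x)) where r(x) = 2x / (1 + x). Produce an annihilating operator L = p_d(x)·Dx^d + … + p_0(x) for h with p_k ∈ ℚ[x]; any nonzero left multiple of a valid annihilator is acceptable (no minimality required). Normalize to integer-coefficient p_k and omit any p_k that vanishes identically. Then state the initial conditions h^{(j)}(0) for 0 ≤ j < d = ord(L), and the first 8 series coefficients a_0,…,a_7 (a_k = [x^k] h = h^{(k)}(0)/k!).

L = (2 + 26·x) + (-1 - x + 13·x^2 + 13·x^3)·Dx  (order 1).
h: a_k = 1, 2, 14, 26, 182, 338, 2366, 4394, …
ICs: h(0) = 1.

f: a_k = 1, 1, 4, 7, 19, 40, 97, 217, …
Substitute x→r, Dx→(1/r')Dx; clear ⇒ L₀.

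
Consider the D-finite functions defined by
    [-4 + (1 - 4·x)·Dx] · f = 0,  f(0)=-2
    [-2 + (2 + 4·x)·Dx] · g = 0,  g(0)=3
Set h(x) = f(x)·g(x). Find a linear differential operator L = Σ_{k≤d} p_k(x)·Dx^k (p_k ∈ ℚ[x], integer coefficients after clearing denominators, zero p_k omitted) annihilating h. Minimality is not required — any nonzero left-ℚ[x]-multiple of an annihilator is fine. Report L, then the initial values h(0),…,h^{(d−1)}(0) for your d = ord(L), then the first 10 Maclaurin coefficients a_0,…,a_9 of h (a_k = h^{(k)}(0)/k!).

L = (5 + 4·x) + (-1 + 2·x + 8·x^2)·Dx  (order 1).
h: a_k = -6, -30, -117, -471, -7521/4, -30105/4, -240777/8, -963207/8, -30821337/64, -123287493/64, …
ICs: h(0) = -6.

f: a_k = -2, -8, -32, -128, -512, -2048, -8192, -32768, -131072, -524288, …
g: a_k = 3, 3, -3/2, 3/2, -15/8, 21/8, -63/16, 99/16, -1287/128, 2145/128, …
f·g: L₀ = L_f ⊗_s L_g, ord ≤ 1·1.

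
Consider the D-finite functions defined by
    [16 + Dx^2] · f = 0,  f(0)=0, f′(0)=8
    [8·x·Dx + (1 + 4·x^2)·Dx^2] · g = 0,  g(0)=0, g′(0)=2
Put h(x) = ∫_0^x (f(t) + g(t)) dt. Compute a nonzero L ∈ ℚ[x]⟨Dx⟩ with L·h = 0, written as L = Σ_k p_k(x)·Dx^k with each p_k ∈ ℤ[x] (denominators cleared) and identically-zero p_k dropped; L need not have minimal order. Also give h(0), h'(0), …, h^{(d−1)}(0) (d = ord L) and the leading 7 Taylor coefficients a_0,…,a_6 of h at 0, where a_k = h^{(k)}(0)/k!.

L = (-512·x + 5120·x^3 + 4096·x^5)·Dx^2 + (16 + 512·x^2 + 2304·x^4 + 2048·x^6)·Dx^3 + (-32·x + 320·x^3 + 256·x^5)·Dx^4 + (1 + 32·x^2 + 144·x^4 + 128·x^6)·Dx^5  (order 5).
h: a_k = 0, 0, 5, 0, -6, 0, 176/45, …
ICs: h(0) = 0, h′(0) = 0, h′′(0) = 10, h′′′(0) = 0, h′′′′(0) = -144.

f: a_k = 0, 8, 0, -64/3, 0, 256/15, 0, …
g: a_k = 0, 2, 0, -8/3, 0, 32/5, 0, …
Weyl lclm of L_f,L_g ⇒ L₀ (ord ≤ 4).
Integrate: L := L₀·Dx.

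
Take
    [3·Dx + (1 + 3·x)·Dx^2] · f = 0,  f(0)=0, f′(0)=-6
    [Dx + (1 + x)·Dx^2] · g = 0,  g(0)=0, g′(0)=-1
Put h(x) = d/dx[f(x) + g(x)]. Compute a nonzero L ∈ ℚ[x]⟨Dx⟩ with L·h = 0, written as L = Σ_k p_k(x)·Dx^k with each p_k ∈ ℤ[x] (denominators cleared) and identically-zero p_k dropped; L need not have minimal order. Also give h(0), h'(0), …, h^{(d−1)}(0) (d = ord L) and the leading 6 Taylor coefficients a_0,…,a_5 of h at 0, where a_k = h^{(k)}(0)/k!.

L = 6 + (8 + 12·x)·Dx + (1 + 4·x + 3·x^2)·Dx^2  (order 2).
h: a_k = -7, 19, -55, 163, -487, 1459, …
ICs: h(0) = -7, h′(0) = 19.

f: a_k = 0, -6, 9, -18, 81/2, -486/5, …
g: a_k = 0, -1, 1/2, -1/3, 1/4, -1/5, …
Weyl lclm of L_f,L_g ⇒ L₀ (ord ≤ 4).
h=h₀': d/dx-closure on L₀ ⇒ L.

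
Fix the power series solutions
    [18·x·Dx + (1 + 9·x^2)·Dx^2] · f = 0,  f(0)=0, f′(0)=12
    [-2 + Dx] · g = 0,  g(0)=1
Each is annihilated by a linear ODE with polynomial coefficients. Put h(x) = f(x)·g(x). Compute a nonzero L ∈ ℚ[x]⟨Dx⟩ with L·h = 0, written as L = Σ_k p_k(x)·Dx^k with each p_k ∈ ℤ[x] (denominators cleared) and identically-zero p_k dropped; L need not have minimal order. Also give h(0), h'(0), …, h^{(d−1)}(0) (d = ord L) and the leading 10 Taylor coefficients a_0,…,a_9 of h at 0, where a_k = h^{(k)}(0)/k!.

L = (4 - 36·x + 36·x^2) + (-4 + 18·x - 36·x^2)·Dx + (1 + 9·x^2)·Dx^2  (order 2).
h: a_k = 0, 12, 24, -12, -56, 652/5, 344, -92804/105, -47240/21, 133876/21, …
ICs: h(0) = 0, h′(0) = 12.

f: a_k = 0, 12, 0, -36, 0, 972/5, 0, -8748/7, 0, 8748, …
g: a_k = 1, 2, 2, 4/3, 2/3, 4/15, 4/45, 8/315, 2/315, 4/2835, …
h₀=f·g: eliminate ⇒ L₀, order ≤ 2·1.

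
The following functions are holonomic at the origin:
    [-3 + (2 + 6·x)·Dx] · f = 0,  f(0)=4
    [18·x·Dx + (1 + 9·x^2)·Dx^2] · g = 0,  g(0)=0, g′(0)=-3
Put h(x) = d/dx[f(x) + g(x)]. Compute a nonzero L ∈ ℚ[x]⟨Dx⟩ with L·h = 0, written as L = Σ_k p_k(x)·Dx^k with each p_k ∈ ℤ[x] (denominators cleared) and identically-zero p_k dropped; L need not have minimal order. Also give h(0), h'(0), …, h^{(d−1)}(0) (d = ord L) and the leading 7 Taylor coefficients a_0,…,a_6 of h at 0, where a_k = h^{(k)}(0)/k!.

f: a_k = 4, 6, -9/2, 27/4, -405/32, 1701/64, -15309/256, …
g: a_k = 0, -3, 0, 9, 0, -243/5, 0, …
h₀=f+g: left-lcm gives L₀, ord ≤ 3.
Differentiate: ansatz ord ≤ ord L₀ ⇒ L.
L = (-36 - 270·x + 972·x^2 + 1458·x^3) + (-33 - 144·x + 270·x^2 + 3888·x^3 + 5103·x^4)·Dx + (-2 + 18·x + 108·x^2 + 324·x^3 + 1134·x^4 + 1458·x^5)·Dx^2  (order 2).
h: a_k = 3, -9, 189/4, -405/8, -7047/64, -45927/128, 1624941/512, …
ICs: h(0) = 3, h′(0) = -9.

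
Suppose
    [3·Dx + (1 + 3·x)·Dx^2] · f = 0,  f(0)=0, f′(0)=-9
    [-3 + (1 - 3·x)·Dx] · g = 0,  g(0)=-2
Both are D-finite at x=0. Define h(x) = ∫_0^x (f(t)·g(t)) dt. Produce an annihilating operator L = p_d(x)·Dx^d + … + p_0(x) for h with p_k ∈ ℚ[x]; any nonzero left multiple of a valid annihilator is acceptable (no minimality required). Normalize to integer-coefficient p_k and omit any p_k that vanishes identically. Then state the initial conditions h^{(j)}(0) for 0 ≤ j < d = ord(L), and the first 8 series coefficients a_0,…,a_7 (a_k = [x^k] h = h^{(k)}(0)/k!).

L = 9·Dx + (3 + 27·x)·Dx^2 + (-1 + 9·x^2)·Dx^3  (order 3).
h: a_k = 0, 0, 9, 9, 135/4, 567/10, 3807/20, 26973/70, …
ICs: h(0) = 0, h′(0) = 0, h′′(0) = 18.

f: a_k = 0, -9, 27/2, -27, 243/4, -729/5, 729/2, -6561/7, …
g: a_k = -2, -6, -18, -54, -162, -486, -1458, -4374, …
L₀ := L_f ⊗_s L_g (sym. prod.), ord ≤ 2.
∫: right-multiply L₀ by Dx.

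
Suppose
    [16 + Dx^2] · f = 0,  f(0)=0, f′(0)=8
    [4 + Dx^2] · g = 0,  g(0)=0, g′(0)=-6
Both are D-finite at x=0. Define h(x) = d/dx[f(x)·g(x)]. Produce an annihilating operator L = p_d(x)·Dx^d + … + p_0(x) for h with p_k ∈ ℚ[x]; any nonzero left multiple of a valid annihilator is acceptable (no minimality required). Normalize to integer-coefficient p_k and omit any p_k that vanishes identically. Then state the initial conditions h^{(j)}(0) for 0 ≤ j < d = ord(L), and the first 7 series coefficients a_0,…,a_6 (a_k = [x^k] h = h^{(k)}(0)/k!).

f: a_k = 0, 8, 0, -64/3, 0, 256/15, 0, …
g: a_k = 0, -6, 0, 4, 0, -4/5, 0, …
Sym-product of L_f,L_g gives L₀ (≤ ord 4).
h=h₀': d/dx-closure on L₀ ⇒ L.
L = 144 + 40·Dx^2 + Dx^4  (order 4).
h: a_k = 0, -96, 0, 640, 0, -5824/5, 0, …
ICs: h(0) = 0, h′(0) = -96, h′′(0) = 0, h′′′(0) = 3840.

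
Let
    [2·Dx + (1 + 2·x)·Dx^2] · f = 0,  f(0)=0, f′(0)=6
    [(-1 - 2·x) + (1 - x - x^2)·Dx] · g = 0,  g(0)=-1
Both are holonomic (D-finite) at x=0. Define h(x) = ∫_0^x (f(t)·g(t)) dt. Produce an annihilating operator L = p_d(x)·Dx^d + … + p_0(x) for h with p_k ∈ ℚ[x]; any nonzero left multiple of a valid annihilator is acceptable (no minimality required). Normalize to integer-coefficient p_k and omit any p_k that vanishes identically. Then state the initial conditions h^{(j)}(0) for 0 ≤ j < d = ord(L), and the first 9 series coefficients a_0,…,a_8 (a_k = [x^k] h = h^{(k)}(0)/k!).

L = (4 + 8·x)·Dx + (10·x + 10·x^2)·Dx^2 + (-1 - x + 3·x^2 + 2·x^3)·Dx^3  (order 3).
h: a_k = 0, 0, -3, 0, -7/2, -2/5, -88/15, -26/35, -1667/140, …
ICs: h(0) = 0, h′(0) = 0, h′′(0) = -6.

f: a_k = 0, 6, -6, 8, -12, 96/5, -32, 384/7, -96, …
g: a_k = -1, -1, -2, -3, -5, -8, -13, -21, -34, …
h₀=f·g: eliminate ⇒ L₀, order ≤ 2·1.
h=∫₀ˣh₀: take L = L₀·Dx.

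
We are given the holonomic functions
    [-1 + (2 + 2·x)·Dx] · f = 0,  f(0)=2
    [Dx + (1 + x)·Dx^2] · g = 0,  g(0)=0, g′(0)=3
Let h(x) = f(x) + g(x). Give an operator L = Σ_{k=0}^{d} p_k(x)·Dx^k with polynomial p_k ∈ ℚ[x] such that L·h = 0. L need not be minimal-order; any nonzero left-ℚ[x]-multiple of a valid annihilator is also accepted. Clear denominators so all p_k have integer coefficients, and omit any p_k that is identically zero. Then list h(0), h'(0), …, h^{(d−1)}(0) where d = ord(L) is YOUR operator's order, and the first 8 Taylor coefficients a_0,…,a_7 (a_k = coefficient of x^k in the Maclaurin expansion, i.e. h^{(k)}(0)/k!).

L = Dx + (5 + 5·x)·Dx^2 + (2 + 4·x + 2·x^2)·Dx^3  (order 3).
h: a_k = 2, 4, -7/4, 9/8, -53/64, 419/640, -277/512, 3303/7168, …
ICs: h(0) = 2, h′(0) = 4, h′′(0) = -7/2.

f: a_k = 2, 1, -1/4, 1/8, -5/64, 7/128, -21/512, 33/1024, …
g: a_k = 0, 3, -3/2, 1, -3/4, 3/5, -1/2, 3/7, …
L₀ := lclm(L_f,L_g); ord L₀ ≤ 1+2.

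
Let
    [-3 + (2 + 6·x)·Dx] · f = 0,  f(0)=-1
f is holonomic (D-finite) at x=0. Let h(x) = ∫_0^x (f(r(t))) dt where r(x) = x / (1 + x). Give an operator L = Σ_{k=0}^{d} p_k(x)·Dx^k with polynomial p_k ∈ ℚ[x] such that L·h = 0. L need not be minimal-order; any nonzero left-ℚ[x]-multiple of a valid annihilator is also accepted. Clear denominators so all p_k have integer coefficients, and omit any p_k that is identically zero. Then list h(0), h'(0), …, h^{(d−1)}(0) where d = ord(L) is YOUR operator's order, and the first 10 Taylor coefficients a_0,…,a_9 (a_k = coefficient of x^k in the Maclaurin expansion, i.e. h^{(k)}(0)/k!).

L = -3·Dx + (2 + 10·x + 8·x^2)·Dx^2  (order 2).
h: a_k = 0, -1, -3/4, 7/8, -87/64, 1677/640, -3023/512, 106305/7168, -658335/16384, 11301055/98304, …
ICs: h(0) = 0, h′(0) = -1.

f: a_k = -1, -3/2, 9/8, -27/16, 405/128, -1701/256, 15309/1024, -72171/2048, 2814669/32768, -14073345/65536, …
f∘r: x↦r, Dx↦Dx/r' in L_f ⇒ L₀.
∫: right-multiply L₀ by Dx.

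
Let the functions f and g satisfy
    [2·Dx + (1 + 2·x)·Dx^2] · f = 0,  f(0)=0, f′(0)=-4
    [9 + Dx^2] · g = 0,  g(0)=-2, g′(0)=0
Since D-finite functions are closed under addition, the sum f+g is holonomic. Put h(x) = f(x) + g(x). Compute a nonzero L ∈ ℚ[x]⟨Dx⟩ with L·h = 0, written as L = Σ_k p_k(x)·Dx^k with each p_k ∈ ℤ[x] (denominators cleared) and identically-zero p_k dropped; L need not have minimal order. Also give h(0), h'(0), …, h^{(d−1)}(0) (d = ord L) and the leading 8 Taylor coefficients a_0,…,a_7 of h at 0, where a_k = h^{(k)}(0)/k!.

f: a_k = 0, -4, 4, -16/3, 8, -64/5, 64/3, -256/7, …
g: a_k = -2, 0, 9, 0, -27/4, 0, 81/40, 0, …
f+g: L₀ = lclm(L_f,L_g), ord ≤ 2+2.
L = (594 + 648·x + 648·x^2)·Dx + (153 + 630·x + 972·x^2 + 648·x^3)·Dx^2 + (66 + 72·x + 72·x^2)·Dx^3 + (17 + 70·x + 108·x^2 + 72·x^3)·Dx^4  (order 4).
h: a_k = -2, -4, 13, -16/3, 5/4, -64/5, 2803/120, -256/7, …
ICs: h(0) = -2, h′(0) = -4, h′′(0) = 26, h′′′(0) = -32.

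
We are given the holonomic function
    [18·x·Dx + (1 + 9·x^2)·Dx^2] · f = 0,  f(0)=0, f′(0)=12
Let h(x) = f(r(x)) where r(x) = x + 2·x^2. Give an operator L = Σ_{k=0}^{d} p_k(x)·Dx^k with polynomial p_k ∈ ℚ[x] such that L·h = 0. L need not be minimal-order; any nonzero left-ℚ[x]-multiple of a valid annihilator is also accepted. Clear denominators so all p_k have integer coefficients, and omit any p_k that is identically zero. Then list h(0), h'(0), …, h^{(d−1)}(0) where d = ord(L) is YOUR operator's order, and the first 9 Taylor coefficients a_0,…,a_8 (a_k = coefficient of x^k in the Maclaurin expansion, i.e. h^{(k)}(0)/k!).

f: a_k = 0, 12, 0, -36, 0, 972/5, 0, -8748/7, 0, …
h₀=f(r): pull back L_f along r ⇒ L₀.
L = (-4 + 18·x + 144·x^2 + 432·x^3 + 432·x^4)·Dx + (1 + 4·x + 9·x^2 + 72·x^3 + 180·x^4 + 144·x^5)·Dx^2  (order 2).
h: a_k = 0, 12, 24, -36, -216, -1188/5, 1656, 45684/7, -1944, …
ICs: h(0) = 0, h′(0) = 12.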